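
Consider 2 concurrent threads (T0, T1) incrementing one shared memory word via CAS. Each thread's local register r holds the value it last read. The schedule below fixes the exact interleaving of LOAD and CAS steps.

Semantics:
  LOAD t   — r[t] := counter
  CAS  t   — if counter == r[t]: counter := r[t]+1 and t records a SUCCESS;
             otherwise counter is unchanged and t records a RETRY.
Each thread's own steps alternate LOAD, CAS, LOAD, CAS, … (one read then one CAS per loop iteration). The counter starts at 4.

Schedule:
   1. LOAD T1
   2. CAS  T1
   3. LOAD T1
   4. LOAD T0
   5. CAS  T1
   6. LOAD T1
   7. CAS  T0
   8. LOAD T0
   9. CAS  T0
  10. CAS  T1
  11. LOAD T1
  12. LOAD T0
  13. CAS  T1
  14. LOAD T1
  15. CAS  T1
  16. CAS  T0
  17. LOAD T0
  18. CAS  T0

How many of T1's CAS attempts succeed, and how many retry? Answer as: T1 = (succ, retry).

1. LOAD T1 → mem=4 r[T1]=4 [LOAD]
2. CAS T1 → mem=5 r[T1]=4 [OK]
3. LOAD T1 → mem=5 r[T1]=5 [LOAD]
4. LOAD T0 → mem=5 r[T0]=5 [LOAD]
5. CAS T1 → mem=6 r[T1]=5 [OK]
6. LOAD T1 → mem=6 r[T1]=6 [LOAD]
7. CAS T0 → mem=6 r[T0]=5 [RETRY]
8. LOAD T0 → mem=6 r[T0]=6 [LOAD]
9. CAS T0 → mem=7 r[T0]=6 [OK]
10. CAS T1 → mem=7 r[T1]=6 [RETRY]
11. LOAD T1 → mem=7 r[T1]=7 [LOAD]
12. LOAD T0 → mem=7 r[T0]=7 [LOAD]
13. CAS T1 → mem=8 r[T1]=7 [OK]
14. LOAD T1 → mem=8 r[T1]=8 [LOAD]
15. CAS T1 → mem=9 r[T1]=8 [OK]
16. CAS T0 → mem=9 r[T0]=7 [RETRY]
17. LOAD T0 → mem=9 r[T0]=9 [LOAD]
18. CAS T0 → mem=10 r[T0]=9 [OK]

T1 = (4, 1)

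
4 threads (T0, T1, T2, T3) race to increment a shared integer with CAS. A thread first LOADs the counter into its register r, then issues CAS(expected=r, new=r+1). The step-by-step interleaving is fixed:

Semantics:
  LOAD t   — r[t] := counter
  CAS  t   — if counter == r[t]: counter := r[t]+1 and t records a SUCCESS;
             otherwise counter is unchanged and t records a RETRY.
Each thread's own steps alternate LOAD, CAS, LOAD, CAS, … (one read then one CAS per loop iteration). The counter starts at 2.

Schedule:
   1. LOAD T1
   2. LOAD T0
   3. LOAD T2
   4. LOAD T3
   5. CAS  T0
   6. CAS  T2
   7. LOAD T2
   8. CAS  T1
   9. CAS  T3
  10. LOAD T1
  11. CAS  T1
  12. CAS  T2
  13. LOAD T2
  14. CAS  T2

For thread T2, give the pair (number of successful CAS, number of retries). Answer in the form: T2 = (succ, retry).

T2 = (1, 2)

[1] T1.load  rd  (counter 2, T1.r 2)
[2] T0.load  rd  (counter 2, T0.r 2)
[3] T2.load  rd  (counter 2, T2.r 2)
[4] T3.load  rd  (counter 2, T3.r 2)
[5] T0.cas  hit  (counter 3, T0.r 2)
[6] T2.cas  miss  (counter 3, T2.r 2)
[7] T2.load  rd  (counter 3, T2.r 3)
[8] T1.cas  miss  (counter 3, T1.r 2)
[9] T3.cas  miss  (counter 3, T3.r 2)
[10] T1.load  rd  (counter 3, T1.r 3)
[11] T1.cas  hit  (counter 4, T1.r 3)
[12] T2.cas  miss  (counter 4, T2.r 3)
[13] T2.load  rd  (counter 4, T2.r 4)
[14] T2.cas  hit  (counter 5, T2.r 4)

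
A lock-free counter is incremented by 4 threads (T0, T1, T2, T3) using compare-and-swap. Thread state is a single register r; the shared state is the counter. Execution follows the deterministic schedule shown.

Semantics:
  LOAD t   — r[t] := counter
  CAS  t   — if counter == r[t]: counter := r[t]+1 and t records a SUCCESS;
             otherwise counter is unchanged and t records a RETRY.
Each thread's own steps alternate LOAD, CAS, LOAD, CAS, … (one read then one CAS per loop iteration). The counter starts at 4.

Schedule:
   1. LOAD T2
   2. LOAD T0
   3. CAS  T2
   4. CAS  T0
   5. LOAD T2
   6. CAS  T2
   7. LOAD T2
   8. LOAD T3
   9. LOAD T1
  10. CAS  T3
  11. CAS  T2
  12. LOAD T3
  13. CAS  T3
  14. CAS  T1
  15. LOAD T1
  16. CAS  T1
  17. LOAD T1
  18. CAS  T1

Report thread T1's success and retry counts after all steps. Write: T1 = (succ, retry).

T1 = (2, 1)

   1) LOAD T2:  M=4  r_T2=4
   2) LOAD T0:  M=4  r_T0=4
   3) CAS  T2:  M=5  r_T2=4 ✓
   4) CAS  T0:  M=5  r_T0=4 ✗
   5) LOAD T2:  M=5  r_T2=5
   6) CAS  T2:  M=6  r_T2=5 ✓
   7) LOAD T2:  M=6  r_T2=6
   8) LOAD T3:  M=6  r_T3=6
   9) LOAD T1:  M=6  r_T1=6
  10) CAS  T3:  M=7  r_T3=6 ✓
  11) CAS  T2:  M=7  r_T2=6 ✗
  12) LOAD T3:  M=7  r_T3=7
  13) CAS  T3:  M=8  r_T3=7 ✓
  14) CAS  T1:  M=8  r_T1=6 ✗
  15) LOAD T1:  M=8  r_T1=8
  16) CAS  T1:  M=9  r_T1=8 ✓
  17) LOAD T1:  M=9  r_T1=9
  18) CAS  T1:  M=10  r_T1=9 ✓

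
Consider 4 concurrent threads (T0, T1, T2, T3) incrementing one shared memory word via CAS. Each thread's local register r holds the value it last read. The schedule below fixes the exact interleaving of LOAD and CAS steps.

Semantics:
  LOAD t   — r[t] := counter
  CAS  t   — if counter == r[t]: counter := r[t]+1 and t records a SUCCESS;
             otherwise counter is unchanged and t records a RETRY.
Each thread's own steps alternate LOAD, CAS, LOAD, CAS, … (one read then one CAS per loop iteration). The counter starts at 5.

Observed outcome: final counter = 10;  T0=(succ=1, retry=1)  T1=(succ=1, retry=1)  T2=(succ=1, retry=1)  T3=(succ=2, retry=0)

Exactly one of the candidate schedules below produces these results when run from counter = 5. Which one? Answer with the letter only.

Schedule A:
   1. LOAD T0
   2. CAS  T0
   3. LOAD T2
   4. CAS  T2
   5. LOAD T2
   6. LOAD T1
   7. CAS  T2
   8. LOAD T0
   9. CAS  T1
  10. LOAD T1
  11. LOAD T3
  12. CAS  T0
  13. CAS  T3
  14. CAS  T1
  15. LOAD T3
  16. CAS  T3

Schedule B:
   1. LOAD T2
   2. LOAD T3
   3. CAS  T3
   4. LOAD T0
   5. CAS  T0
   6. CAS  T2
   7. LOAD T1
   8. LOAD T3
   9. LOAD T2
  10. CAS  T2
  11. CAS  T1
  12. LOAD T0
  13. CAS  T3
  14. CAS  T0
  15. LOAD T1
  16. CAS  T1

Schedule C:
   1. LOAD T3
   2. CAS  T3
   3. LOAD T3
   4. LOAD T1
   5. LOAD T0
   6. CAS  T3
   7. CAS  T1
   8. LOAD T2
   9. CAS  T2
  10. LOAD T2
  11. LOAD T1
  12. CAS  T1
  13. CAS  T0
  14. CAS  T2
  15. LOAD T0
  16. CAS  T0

C

Run C:
#1 T3 reads 5
#2 T3 CAS(5→6) writes; counter now 6
#3 T3 reads 6
#4 T1 reads 6
#5 T0 reads 6
#6 T3 CAS(6→7) writes; counter now 7
#7 T1 CAS(6→7) fails; counter now 7
#8 T2 reads 7
#9 T2 CAS(7→8) writes; counter now 8
#10 T2 reads 8
#11 T1 reads 8
#12 T1 CAS(8→9) writes; counter now 9
#13 T0 CAS(6→7) fails; counter now 9
#14 T2 CAS(8→9) fails; counter now 9
#15 T0 reads 9
#16 T0 CAS(9→10) writes; counter now 10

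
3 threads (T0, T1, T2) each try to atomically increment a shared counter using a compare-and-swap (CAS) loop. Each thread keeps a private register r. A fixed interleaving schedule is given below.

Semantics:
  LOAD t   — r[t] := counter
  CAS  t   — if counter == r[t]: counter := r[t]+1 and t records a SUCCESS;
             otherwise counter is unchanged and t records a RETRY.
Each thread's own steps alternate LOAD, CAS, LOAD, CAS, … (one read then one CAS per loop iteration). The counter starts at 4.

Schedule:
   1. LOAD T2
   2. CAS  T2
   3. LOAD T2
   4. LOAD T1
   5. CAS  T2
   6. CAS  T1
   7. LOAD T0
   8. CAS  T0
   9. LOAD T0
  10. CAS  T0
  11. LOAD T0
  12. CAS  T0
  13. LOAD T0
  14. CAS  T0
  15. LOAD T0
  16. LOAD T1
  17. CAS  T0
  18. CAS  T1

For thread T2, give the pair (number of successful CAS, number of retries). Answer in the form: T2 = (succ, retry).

   1) LOAD T2:  M=4  r_T2=4
   2) CAS  T2:  M=5  r_T2=4 ✓
   3) LOAD T2:  M=5  r_T2=5
   4) LOAD T1:  M=5  r_T1=5
   5) CAS  T2:  M=6  r_T2=5 ✓
   6) CAS  T1:  M=6  r_T1=5 ✗
   7) LOAD T0:  M=6  r_T0=6
   8) CAS  T0:  M=7  r_T0=6 ✓
   9) LOAD T0:  M=7  r_T0=7
  10) CAS  T0:  M=8  r_T0=7 ✓
  11) LOAD T0:  M=8  r_T0=8
  12) CAS  T0:  M=9  r_T0=8 ✓
  13) LOAD T0:  M=9  r_T0=9
  14) CAS  T0:  M=10  r_T0=9 ✓
  15) LOAD T0:  M=10  r_T0=10
  16) LOAD T1:  M=10  r_T1=10
  17) CAS  T0:  M=11  r_T0=10 ✓
  18) CAS  T1:  M=11  r_T1=10 ✗

T2 = (2, 0)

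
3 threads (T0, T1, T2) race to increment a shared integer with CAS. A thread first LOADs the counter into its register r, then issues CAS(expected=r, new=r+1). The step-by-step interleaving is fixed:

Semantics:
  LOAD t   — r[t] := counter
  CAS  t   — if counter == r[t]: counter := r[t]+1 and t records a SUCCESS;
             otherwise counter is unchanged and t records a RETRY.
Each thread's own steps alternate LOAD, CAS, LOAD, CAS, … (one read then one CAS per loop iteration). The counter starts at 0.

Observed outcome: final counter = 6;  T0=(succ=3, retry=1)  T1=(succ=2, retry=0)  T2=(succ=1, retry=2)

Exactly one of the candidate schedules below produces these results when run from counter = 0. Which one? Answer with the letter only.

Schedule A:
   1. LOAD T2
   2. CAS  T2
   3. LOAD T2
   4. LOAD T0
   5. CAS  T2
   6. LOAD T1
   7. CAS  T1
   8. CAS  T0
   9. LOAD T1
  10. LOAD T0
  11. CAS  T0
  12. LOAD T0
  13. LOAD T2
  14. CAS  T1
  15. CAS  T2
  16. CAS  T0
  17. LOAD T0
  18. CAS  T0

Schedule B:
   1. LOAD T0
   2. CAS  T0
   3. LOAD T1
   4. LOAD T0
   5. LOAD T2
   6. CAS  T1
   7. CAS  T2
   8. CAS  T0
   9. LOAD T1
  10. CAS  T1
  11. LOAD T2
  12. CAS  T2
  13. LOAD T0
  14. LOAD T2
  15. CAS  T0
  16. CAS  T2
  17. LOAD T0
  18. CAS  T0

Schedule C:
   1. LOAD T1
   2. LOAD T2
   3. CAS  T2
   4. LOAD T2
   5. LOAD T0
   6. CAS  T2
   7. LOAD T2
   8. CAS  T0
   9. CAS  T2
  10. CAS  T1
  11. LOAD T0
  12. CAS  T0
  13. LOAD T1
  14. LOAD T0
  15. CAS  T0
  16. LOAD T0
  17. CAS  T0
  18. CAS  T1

Run B:
   1) LOAD T0:  M=0  r_T0=0
   2) CAS  T0:  M=1  r_T0=0 ✓
   3) LOAD T1:  M=1  r_T1=1
   4) LOAD T0:  M=1  r_T0=1
   5) LOAD T2:  M=1  r_T2=1
   6) CAS  T1:  M=2  r_T1=1 ✓
   7) CAS  T2:  M=2  r_T2=1 ✗
   8) CAS  T0:  M=2  r_T0=1 ✗
   9) LOAD T1:  M=2  r_T1=2
  10) CAS  T1:  M=3  r_T1=2 ✓
  11) LOAD T2:  M=3  r_T2=3
  12) CAS  T2:  M=4  r_T2=3 ✓
  13) LOAD T0:  M=4  r_T0=4
  14) LOAD T2:  M=4  r_T2=4
  15) CAS  T0:  M=5  r_T0=4 ✓
  16) CAS  T2:  M=5  r_T2=4 ✗
  17) LOAD T0:  M=5  r_T0=5
  18) CAS  T0:  M=6  r_T0=5 ✓

B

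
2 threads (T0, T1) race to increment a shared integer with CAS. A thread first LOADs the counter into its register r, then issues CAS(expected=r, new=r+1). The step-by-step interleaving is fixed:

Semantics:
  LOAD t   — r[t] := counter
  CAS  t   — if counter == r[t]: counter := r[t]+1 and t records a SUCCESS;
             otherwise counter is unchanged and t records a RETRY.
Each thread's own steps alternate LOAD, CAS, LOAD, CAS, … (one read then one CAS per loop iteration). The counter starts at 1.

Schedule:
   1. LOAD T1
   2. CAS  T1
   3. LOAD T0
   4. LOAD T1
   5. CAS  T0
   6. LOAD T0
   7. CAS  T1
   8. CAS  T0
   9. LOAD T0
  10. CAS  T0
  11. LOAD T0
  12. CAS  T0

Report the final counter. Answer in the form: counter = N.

counter = 6

   1) LOAD T1:  M=1  r_T1=1
   2) CAS  T1:  M=2  r_T1=1 ✓
   3) LOAD T0:  M=2  r_T0=2
   4) LOAD T1:  M=2  r_T1=2
   5) CAS  T0:  M=3  r_T0=2 ✓
   6) LOAD T0:  M=3  r_T0=3
   7) CAS  T1:  M=3  r_T1=2 ✗
   8) CAS  T0:  M=4  r_T0=3 ✓
   9) LOAD T0:  M=4  r_T0=4
  10) CAS  T0:  M=5  r_T0=4 ✓
  11) LOAD T0:  M=5  r_T0=5
  12) CAS  T0:  M=6  r_T0=5 ✓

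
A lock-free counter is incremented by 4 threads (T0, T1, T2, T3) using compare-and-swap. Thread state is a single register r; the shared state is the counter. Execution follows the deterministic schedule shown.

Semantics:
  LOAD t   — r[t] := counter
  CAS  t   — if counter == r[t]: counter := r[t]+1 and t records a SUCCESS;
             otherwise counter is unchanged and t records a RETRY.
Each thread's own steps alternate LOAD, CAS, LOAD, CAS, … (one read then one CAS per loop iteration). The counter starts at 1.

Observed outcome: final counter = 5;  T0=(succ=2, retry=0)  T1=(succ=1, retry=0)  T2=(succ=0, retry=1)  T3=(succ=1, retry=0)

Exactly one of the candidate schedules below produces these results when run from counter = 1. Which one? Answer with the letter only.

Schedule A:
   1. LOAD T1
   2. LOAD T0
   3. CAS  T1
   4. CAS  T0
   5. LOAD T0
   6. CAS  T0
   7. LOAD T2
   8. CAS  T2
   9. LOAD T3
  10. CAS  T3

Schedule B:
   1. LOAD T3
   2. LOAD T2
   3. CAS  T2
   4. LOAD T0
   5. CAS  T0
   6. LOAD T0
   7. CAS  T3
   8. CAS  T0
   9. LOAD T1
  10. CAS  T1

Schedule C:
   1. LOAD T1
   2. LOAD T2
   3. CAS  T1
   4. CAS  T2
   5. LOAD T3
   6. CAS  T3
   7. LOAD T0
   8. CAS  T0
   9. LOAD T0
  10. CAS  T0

Run C:
1. LOAD T1 → mem=1 r[T1]=1 [LOAD]
2. LOAD T2 → mem=1 r[T2]=1 [LOAD]
3. CAS T1 → mem=2 r[T1]=1 [OK]
4. CAS T2 → mem=2 r[T2]=1 [RETRY]
5. LOAD T3 → mem=2 r[T3]=2 [LOAD]
6. CAS T3 → mem=3 r[T3]=2 [OK]
7. LOAD T0 → mem=3 r[T0]=3 [LOAD]
8. CAS T0 → mem=4 r[T0]=3 [OK]
9. LOAD T0 → mem=4 r[T0]=4 [LOAD]
10. CAS T0 → mem=5 r[T0]=4 [OK]

C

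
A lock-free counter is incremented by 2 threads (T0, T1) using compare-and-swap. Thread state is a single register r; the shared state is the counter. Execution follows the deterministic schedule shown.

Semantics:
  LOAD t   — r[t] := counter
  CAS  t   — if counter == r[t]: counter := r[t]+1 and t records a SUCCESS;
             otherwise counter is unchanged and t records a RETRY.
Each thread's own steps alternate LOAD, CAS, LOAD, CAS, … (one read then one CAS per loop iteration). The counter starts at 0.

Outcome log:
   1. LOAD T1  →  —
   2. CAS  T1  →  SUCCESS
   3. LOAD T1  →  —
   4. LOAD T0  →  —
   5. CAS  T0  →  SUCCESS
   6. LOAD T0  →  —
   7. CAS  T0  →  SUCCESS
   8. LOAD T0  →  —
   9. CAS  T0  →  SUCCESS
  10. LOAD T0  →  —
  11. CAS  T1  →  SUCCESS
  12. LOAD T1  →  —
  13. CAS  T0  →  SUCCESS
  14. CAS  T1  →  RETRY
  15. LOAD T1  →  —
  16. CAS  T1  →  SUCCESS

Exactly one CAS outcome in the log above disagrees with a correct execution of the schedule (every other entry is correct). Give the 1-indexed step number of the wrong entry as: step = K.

step = 11

Reference trace:
1. LOAD T1 → mem=0 r[T1]=0 [LOAD]
2. CAS T1 → mem=1 r[T1]=0 [OK]
3. LOAD T1 → mem=1 r[T1]=1 [LOAD]
4. LOAD T0 → mem=1 r[T0]=1 [LOAD]
5. CAS T0 → mem=2 r[T0]=1 [OK]
6. LOAD T0 → mem=2 r[T0]=2 [LOAD]
7. CAS T0 → mem=3 r[T0]=2 [OK]
8. LOAD T0 → mem=3 r[T0]=3 [LOAD]
9. CAS T0 → mem=4 r[T0]=3 [OK]
10. LOAD T0 → mem=4 r[T0]=4 [LOAD]
11. CAS T1 → mem=4 r[T1]=1 [RETRY]
12. LOAD T1 → mem=4 r[T1]=4 [LOAD]
13. CAS T0 → mem=5 r[T0]=4 [OK]
14. CAS T1 → mem=5 r[T1]=4 [RETRY]
15. LOAD T1 → mem=5 r[T1]=5 [LOAD]
16. CAS T1 → mem=6 r[T1]=5 [OK]
Log disagrees first at step 11.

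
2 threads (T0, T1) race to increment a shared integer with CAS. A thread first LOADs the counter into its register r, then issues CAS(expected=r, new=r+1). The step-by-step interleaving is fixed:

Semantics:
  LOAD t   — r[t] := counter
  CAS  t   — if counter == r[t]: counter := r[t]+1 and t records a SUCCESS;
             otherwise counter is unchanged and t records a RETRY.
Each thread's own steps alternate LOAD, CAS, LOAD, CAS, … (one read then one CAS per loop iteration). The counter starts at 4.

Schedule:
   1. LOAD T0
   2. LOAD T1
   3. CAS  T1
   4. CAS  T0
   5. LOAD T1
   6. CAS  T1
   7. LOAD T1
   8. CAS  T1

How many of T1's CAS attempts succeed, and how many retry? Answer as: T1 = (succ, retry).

T1 = (3, 0)

1. LOAD T0 → mem=4 r[T0]=4 [LOAD]
2. LOAD T1 → mem=4 r[T1]=4 [LOAD]
3. CAS T1 → mem=5 r[T1]=4 [OK]
4. CAS T0 → mem=5 r[T0]=4 [RETRY]
5. LOAD T1 → mem=5 r[T1]=5 [LOAD]
6. CAS T1 → mem=6 r[T1]=5 [OK]
7. LOAD T1 → mem=6 r[T1]=6 [LOAD]
8. CAS T1 → mem=7 r[T1]=6 [OK]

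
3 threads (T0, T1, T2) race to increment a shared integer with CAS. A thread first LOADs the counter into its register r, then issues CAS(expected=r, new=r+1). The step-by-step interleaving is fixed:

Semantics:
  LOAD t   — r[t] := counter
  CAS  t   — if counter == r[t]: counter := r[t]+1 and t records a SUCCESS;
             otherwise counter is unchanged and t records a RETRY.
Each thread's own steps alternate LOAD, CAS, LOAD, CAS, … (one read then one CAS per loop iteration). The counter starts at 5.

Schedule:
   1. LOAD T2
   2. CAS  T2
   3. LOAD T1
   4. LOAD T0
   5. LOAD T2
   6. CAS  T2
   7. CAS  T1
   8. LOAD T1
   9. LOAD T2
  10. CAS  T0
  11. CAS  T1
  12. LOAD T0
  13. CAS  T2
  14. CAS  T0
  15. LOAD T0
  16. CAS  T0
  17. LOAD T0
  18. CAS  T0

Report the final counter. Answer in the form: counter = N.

#1 T2 reads 5
#2 T2 CAS(5→6) writes; counter now 6
#3 T1 reads 6
#4 T0 reads 6
#5 T2 reads 6
#6 T2 CAS(6→7) writes; counter now 7
#7 T1 CAS(6→7) fails; counter now 7
#8 T1 reads 7
#9 T2 reads 7
#10 T0 CAS(6→7) fails; counter now 7
#11 T1 CAS(7→8) writes; counter now 8
#12 T0 reads 8
#13 T2 CAS(7→8) fails; counter now 8
#14 T0 CAS(8→9) writes; counter now 9
#15 T0 reads 9
#16 T0 CAS(9→10) writes; counter now 10
#17 T0 reads 10
#18 T0 CAS(10→11) writes; counter now 11

counter = 11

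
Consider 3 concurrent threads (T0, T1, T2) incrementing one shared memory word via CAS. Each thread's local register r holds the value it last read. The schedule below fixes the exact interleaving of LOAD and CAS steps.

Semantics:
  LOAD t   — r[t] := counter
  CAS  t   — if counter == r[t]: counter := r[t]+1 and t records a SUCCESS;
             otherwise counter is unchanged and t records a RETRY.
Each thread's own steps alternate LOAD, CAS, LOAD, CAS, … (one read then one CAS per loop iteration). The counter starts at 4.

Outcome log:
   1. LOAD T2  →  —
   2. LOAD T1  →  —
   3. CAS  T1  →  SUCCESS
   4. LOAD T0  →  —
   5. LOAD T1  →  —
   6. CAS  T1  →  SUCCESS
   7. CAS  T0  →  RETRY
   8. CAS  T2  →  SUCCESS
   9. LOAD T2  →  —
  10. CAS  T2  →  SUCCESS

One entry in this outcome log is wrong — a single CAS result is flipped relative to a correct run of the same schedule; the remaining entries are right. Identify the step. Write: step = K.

step = 8

Re-executing:
   1) LOAD T2:  M=4  r_T2=4
   2) LOAD T1:  M=4  r_T1=4
   3) CAS  T1:  M=5  r_T1=4 ✓
   4) LOAD T0:  M=5  r_T0=5
   5) LOAD T1:  M=5  r_T1=5
   6) CAS  T1:  M=6  r_T1=5 ✓
   7) CAS  T0:  M=6  r_T0=5 ✗
   8) CAS  T2:  M=6  r_T2=4 ✗
   9) LOAD T2:  M=6  r_T2=6
  10) CAS  T2:  M=7  r_T2=6 ✓
Mismatch at 8.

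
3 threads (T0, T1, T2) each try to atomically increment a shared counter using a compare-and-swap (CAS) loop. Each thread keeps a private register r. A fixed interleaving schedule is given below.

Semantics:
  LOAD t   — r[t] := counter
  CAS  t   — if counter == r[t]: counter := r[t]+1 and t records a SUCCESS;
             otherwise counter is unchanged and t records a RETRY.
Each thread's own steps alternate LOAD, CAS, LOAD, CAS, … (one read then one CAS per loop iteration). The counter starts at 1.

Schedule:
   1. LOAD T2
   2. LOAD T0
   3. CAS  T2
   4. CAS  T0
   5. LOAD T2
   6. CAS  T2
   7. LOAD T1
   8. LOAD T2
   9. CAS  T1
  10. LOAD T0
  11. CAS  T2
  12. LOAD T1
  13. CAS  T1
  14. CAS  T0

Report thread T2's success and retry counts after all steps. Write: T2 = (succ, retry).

T2 = (2, 1)

step 1: T2 LOAD ⇒ load; ctr=1 reg=1
step 2: T0 LOAD ⇒ load; ctr=1 reg=1
step 3: T2 CAS ⇒ ok; ctr=2 reg=1
step 4: T0 CAS ⇒ retry; ctr=2 reg=1
step 5: T2 LOAD ⇒ load; ctr=2 reg=2
step 6: T2 CAS ⇒ ok; ctr=3 reg=2
step 7: T1 LOAD ⇒ load; ctr=3 reg=3
step 8: T2 LOAD ⇒ load; ctr=3 reg=3
step 9: T1 CAS ⇒ ok; ctr=4 reg=3
step 10: T0 LOAD ⇒ load; ctr=4 reg=4
step 11: T2 CAS ⇒ retry; ctr=4 reg=3
step 12: T1 LOAD ⇒ load; ctr=4 reg=4
step 13: T1 CAS ⇒ ok; ctr=5 reg=4
step 14: T0 CAS ⇒ retry; ctr=5 reg=4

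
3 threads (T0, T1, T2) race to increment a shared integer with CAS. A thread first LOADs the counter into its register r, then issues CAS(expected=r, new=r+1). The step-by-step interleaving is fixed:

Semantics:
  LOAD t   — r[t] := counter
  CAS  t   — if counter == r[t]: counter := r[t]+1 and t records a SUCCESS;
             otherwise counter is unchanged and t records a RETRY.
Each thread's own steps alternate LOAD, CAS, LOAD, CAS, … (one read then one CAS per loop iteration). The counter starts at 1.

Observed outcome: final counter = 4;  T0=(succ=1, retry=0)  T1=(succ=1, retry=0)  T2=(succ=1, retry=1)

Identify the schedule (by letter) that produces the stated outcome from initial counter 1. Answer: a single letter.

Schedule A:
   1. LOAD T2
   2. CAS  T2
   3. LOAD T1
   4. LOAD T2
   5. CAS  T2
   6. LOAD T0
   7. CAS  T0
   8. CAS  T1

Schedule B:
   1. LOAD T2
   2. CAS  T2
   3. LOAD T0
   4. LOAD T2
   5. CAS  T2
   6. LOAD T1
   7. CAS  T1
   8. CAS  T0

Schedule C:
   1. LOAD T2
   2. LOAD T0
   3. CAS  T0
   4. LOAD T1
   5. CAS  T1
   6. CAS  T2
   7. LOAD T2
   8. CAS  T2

C

Simulating candidate C:
#1 T2 reads 1
#2 T0 reads 1
#3 T0 CAS(1→2) writes; counter now 2
#4 T1 reads 2
#5 T1 CAS(2→3) writes; counter now 3
#6 T2 CAS(1→2) fails; counter now 3
#7 T2 reads 3
#8 T2 CAS(3→4) writes; counter now 4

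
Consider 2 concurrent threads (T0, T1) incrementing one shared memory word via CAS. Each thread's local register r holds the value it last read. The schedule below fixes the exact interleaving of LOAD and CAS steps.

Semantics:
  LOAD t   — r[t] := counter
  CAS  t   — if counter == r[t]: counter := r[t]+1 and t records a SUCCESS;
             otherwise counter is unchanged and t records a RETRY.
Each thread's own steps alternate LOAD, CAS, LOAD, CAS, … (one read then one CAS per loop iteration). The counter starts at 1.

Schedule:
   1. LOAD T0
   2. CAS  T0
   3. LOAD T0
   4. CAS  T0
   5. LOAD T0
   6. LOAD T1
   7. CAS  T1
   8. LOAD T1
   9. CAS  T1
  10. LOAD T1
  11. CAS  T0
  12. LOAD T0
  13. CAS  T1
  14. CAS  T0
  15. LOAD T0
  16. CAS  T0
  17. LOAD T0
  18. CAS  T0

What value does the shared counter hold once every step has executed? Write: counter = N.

#1 T0 reads 1
#2 T0 CAS(1→2) writes; counter now 2
#3 T0 reads 2
#4 T0 CAS(2→3) writes; counter now 3
#5 T0 reads 3
#6 T1 reads 3
#7 T1 CAS(3→4) writes; counter now 4
#8 T1 reads 4
#9 T1 CAS(4→5) writes; counter now 5
#10 T1 reads 5
#11 T0 CAS(3→4) fails; counter now 5
#12 T0 reads 5
#13 T1 CAS(5→6) writes; counter now 6
#14 T0 CAS(5→6) fails; counter now 6
#15 T0 reads 6
#16 T0 CAS(6→7) writes; counter now 7
#17 T0 reads 7
#18 T0 CAS(7→8) writes; counter now 8

counter = 8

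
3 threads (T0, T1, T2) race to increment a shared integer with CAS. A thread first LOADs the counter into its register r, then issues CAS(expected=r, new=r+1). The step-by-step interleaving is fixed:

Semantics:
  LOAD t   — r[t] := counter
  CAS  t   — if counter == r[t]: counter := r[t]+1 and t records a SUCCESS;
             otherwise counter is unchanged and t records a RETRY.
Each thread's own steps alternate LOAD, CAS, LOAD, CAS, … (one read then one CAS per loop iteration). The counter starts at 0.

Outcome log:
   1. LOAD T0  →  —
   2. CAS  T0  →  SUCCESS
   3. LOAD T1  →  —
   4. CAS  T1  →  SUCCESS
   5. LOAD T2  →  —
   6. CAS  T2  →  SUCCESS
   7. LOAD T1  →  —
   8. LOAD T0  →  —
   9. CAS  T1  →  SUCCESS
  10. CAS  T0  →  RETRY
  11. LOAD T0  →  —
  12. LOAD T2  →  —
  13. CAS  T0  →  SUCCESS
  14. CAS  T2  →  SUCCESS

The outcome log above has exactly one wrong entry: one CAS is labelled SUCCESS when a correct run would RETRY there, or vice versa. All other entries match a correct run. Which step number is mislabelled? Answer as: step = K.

Re-executing:
1. LOAD T0 → mem=0 r[T0]=0 [LOAD]
2. CAS T0 → mem=1 r[T0]=0 [OK]
3. LOAD T1 → mem=1 r[T1]=1 [LOAD]
4. CAS T1 → mem=2 r[T1]=1 [OK]
5. LOAD T2 → mem=2 r[T2]=2 [LOAD]
6. CAS T2 → mem=3 r[T2]=2 [OK]
7. LOAD T1 → mem=3 r[T1]=3 [LOAD]
8. LOAD T0 → mem=3 r[T0]=3 [LOAD]
9. CAS T1 → mem=4 r[T1]=3 [OK]
10. CAS T0 → mem=4 r[T0]=3 [RETRY]
11. LOAD T0 → mem=4 r[T0]=4 [LOAD]
12. LOAD T2 → mem=4 r[T2]=4 [LOAD]
13. CAS T0 → mem=5 r[T0]=4 [OK]
14. CAS T2 → mem=5 r[T2]=4 [RETRY]
Log disagrees first at step 14.

step = 14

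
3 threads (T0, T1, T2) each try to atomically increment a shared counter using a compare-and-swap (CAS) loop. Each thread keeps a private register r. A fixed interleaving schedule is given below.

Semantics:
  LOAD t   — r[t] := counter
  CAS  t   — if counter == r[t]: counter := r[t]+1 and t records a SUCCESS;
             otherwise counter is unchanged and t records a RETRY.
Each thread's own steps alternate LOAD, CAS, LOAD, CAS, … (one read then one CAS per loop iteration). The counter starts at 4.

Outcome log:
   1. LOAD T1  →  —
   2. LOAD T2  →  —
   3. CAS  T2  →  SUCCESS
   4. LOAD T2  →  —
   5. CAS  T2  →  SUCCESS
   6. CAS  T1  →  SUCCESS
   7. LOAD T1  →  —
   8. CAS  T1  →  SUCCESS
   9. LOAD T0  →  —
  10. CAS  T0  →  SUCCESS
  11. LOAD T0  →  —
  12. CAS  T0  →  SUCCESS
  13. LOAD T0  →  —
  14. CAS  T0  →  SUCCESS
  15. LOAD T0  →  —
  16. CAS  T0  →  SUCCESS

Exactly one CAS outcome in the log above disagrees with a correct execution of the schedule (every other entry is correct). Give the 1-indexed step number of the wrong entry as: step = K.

Correct run:
step 1: T1 LOAD ⇒ load; ctr=4 reg=4
step 2: T2 LOAD ⇒ load; ctr=4 reg=4
step 3: T2 CAS ⇒ ok; ctr=5 reg=4
step 4: T2 LOAD ⇒ load; ctr=5 reg=5
step 5: T2 CAS ⇒ ok; ctr=6 reg=5
step 6: T1 CAS ⇒ retry; ctr=6 reg=4
step 7: T1 LOAD ⇒ load; ctr=6 reg=6
step 8: T1 CAS ⇒ ok; ctr=7 reg=6
step 9: T0 LOAD ⇒ load; ctr=7 reg=7
step 10: T0 CAS ⇒ ok; ctr=8 reg=7
step 11: T0 LOAD ⇒ load; ctr=8 reg=8
step 12: T0 CAS ⇒ ok; ctr=9 reg=8
step 13: T0 LOAD ⇒ load; ctr=9 reg=9
step 14: T0 CAS ⇒ ok; ctr=10 reg=9
step 15: T0 LOAD ⇒ load; ctr=10 reg=10
step 16: T0 CAS ⇒ ok; ctr=11 reg=10
Log disagrees first at step 6.

step = 6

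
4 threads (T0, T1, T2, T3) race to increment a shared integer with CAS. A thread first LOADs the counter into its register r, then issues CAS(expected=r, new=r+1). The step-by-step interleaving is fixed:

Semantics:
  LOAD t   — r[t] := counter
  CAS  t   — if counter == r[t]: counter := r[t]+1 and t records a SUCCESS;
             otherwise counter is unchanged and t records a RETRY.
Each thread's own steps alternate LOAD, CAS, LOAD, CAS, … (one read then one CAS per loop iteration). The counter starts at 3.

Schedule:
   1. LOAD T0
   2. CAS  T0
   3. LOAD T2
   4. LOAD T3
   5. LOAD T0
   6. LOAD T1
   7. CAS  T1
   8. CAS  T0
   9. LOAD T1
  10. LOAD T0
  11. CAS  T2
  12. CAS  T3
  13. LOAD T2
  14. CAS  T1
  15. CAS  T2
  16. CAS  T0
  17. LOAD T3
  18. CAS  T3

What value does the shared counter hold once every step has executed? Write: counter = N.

counter = 7

[1] T0.load  rd  (counter 3, T0.r 3)
[2] T0.cas  hit  (counter 4, T0.r 3)
[3] T2.load  rd  (counter 4, T2.r 4)
[4] T3.load  rd  (counter 4, T3.r 4)
[5] T0.load  rd  (counter 4, T0.r 4)
[6] T1.load  rd  (counter 4, T1.r 4)
[7] T1.cas  hit  (counter 5, T1.r 4)
[8] T0.cas  miss  (counter 5, T0.r 4)
[9] T1.load  rd  (counter 5, T1.r 5)
[10] T0.load  rd  (counter 5, T0.r 5)
[11] T2.cas  miss  (counter 5, T2.r 4)
[12] T3.cas  miss  (counter 5, T3.r 4)
[13] T2.load  rd  (counter 5, T2.r 5)
[14] T1.cas  hit  (counter 6, T1.r 5)
[15] T2.cas  miss  (counter 6, T2.r 5)
[16] T0.cas  miss  (counter 6, T0.r 5)
[17] T3.load  rd  (counter 6, T3.r 6)
[18] T3.cas  hit  (counter 7, T3.r 6)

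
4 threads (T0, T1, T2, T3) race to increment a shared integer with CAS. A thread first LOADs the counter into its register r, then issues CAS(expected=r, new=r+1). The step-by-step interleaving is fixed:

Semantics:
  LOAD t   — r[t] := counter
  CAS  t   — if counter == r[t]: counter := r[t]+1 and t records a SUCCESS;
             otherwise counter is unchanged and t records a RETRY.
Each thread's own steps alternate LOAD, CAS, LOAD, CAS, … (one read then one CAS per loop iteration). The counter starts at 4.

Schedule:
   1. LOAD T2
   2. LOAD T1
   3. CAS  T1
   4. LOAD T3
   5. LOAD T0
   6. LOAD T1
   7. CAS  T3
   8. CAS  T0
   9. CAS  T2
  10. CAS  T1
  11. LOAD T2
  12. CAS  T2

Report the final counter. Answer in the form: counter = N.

[1] T2.load  rd  (counter 4, T2.r 4)
[2] T1.load  rd  (counter 4, T1.r 4)
[3] T1.cas  hit  (counter 5, T1.r 4)
[4] T3.load  rd  (counter 5, T3.r 5)
[5] T0.load  rd  (counter 5, T0.r 5)
[6] T1.load  rd  (counter 5, T1.r 5)
[7] T3.cas  hit  (counter 6, T3.r 5)
[8] T0.cas  miss  (counter 6, T0.r 5)
[9] T2.cas  miss  (counter 6, T2.r 4)
[10] T1.cas  miss  (counter 6, T1.r 5)
[11] T2.load  rd  (counter 6, T2.r 6)
[12] T2.cas  hit  (counter 7, T2.r 6)

counter = 7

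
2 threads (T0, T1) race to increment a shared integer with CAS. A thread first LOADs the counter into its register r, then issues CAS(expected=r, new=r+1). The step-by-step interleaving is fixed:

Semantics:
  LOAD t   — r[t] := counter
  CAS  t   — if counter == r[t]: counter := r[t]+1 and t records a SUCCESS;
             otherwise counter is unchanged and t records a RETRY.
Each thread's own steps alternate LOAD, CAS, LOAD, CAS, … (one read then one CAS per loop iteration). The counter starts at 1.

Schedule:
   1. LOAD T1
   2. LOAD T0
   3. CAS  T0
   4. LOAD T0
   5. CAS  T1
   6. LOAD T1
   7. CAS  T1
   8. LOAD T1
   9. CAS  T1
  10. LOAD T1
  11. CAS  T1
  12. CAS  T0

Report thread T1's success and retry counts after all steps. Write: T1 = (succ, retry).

T1 = (3, 1)

#1 T1 reads 1
#2 T0 reads 1
#3 T0 CAS(1→2) writes; counter now 2
#4 T0 reads 2
#5 T1 CAS(1→2) fails; counter now 2
#6 T1 reads 2
#7 T1 CAS(2→3) writes; counter now 3
#8 T1 reads 3
#9 T1 CAS(3→4) writes; counter now 4
#10 T1 reads 4
#11 T1 CAS(4→5) writes; counter now 5
#12 T0 CAS(2→3) fails; counter now 5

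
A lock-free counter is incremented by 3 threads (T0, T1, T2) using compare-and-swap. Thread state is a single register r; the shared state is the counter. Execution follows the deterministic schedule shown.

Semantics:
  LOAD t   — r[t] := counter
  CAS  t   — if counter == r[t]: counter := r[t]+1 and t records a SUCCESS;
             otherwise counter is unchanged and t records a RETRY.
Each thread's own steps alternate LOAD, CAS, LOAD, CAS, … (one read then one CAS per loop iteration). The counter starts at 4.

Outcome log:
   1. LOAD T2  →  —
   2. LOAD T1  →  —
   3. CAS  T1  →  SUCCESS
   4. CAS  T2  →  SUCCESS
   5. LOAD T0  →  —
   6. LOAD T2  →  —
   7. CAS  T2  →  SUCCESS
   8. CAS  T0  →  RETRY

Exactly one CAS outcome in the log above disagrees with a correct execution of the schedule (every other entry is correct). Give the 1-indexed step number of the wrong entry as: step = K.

Reference trace:
   1) LOAD T2:  M=4  r_T2=4
   2) LOAD T1:  M=4  r_T1=4
   3) CAS  T1:  M=5  r_T1=4 ✓
   4) CAS  T2:  M=5  r_T2=4 ✗
   5) LOAD T0:  M=5  r_T0=5
   6) LOAD T2:  M=5  r_T2=5
   7) CAS  T2:  M=6  r_T2=5 ✓
   8) CAS  T0:  M=6  r_T0=5 ✗
Log disagrees first at step 4.

step = 4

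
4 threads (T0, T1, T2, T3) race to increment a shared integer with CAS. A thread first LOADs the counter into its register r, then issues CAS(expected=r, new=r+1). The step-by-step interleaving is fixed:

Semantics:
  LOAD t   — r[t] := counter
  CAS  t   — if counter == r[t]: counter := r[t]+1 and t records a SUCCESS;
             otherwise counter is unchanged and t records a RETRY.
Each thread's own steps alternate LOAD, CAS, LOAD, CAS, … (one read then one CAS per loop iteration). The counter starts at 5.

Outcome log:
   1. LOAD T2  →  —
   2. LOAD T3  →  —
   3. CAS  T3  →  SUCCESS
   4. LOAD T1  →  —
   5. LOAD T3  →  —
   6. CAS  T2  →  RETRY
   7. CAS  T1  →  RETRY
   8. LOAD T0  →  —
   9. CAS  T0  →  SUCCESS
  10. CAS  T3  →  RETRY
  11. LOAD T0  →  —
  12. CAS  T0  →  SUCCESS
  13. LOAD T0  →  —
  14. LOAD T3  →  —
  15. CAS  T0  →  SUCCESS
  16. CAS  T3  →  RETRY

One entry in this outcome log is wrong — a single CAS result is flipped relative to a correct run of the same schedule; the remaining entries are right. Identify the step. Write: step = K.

Re-executing:
T2 LOAD — after: cnt=5, r=5 — load
T3 LOAD — after: cnt=5, r=5 — load
T3 CAS — after: cnt=6, r=5 — ok
T1 LOAD — after: cnt=6, r=6 — load
T3 LOAD — after: cnt=6, r=6 — load
T2 CAS — after: cnt=6, r=5 — retry
T1 CAS — after: cnt=7, r=6 — ok
T0 LOAD — after: cnt=7, r=7 — load
T0 CAS — after: cnt=8, r=7 — ok
T3 CAS — after: cnt=8, r=6 — retry
T0 LOAD — after: cnt=8, r=8 — load
T0 CAS — after: cnt=9, r=8 — ok
T0 LOAD — after: cnt=9, r=9 — load
T3 LOAD — after: cnt=9, r=9 — load
T0 CAS — after: cnt=10, r=9 — ok
T3 CAS — after: cnt=10, r=9 — retry
Flip is step 7.

step = 7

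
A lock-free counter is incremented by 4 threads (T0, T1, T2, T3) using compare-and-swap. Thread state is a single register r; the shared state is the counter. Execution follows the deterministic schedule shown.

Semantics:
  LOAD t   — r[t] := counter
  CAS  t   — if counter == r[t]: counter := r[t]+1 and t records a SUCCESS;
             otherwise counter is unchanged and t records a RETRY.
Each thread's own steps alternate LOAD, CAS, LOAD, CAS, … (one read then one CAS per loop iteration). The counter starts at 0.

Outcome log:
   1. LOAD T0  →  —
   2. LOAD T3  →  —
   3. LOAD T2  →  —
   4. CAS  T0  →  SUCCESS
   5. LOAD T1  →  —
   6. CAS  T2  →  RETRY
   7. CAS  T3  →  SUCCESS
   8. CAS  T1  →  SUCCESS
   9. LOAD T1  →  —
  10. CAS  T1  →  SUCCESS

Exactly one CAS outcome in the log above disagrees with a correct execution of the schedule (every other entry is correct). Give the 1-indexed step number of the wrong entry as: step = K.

step = 7

Reference trace:
   1) LOAD T0:  M=0  r_T0=0
   2) LOAD T3:  M=0  r_T3=0
   3) LOAD T2:  M=0  r_T2=0
   4) CAS  T0:  M=1  r_T0=0 ✓
   5) LOAD T1:  M=1  r_T1=1
   6) CAS  T2:  M=1  r_T2=0 ✗
   7) CAS  T3:  M=1  r_T3=0 ✗
   8) CAS  T1:  M=2  r_T1=1 ✓
   9) LOAD T1:  M=2  r_T1=2
  10) CAS  T1:  M=3  r_T1=2 ✓
Mismatch at 7.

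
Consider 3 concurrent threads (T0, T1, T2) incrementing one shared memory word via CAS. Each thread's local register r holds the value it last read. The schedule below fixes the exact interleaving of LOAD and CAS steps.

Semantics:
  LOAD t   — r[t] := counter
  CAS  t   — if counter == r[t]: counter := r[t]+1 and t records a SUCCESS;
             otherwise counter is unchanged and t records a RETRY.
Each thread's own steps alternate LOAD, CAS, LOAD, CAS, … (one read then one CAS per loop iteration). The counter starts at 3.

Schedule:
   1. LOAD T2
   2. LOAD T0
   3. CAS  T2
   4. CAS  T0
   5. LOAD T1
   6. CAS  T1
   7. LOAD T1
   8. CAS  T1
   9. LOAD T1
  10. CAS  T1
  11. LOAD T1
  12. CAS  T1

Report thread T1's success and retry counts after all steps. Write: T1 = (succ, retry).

   1) LOAD T2:  M=3  r_T2=3
   2) LOAD T0:  M=3  r_T0=3
   3) CAS  T2:  M=4  r_T2=3 ✓
   4) CAS  T0:  M=4  r_T0=3 ✗
   5) LOAD T1:  M=4  r_T1=4
   6) CAS  T1:  M=5  r_T1=4 ✓
   7) LOAD T1:  M=5  r_T1=5
   8) CAS  T1:  M=6  r_T1=5 ✓
   9) LOAD T1:  M=6  r_T1=6
  10) CAS  T1:  M=7  r_T1=6 ✓
  11) LOAD T1:  M=7  r_T1=7
  12) CAS  T1:  M=8  r_T1=7 ✓

T1 = (4, 0)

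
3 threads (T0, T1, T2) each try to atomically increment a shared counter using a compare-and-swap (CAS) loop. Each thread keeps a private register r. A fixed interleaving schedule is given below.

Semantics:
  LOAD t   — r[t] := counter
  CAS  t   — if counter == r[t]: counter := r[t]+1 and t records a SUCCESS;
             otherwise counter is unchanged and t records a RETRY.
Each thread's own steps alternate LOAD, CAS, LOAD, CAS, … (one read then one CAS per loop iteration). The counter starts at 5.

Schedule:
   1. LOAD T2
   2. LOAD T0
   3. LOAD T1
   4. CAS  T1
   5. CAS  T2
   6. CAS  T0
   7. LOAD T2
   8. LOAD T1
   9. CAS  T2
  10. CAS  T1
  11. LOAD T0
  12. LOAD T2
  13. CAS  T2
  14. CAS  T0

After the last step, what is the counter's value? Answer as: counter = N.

step 1: T2 LOAD ⇒ load; ctr=5 reg=5
step 2: T0 LOAD ⇒ load; ctr=5 reg=5
step 3: T1 LOAD ⇒ load; ctr=5 reg=5
step 4: T1 CAS ⇒ ok; ctr=6 reg=5
step 5: T2 CAS ⇒ retry; ctr=6 reg=5
step 6: T0 CAS ⇒ retry; ctr=6 reg=5
step 7: T2 LOAD ⇒ load; ctr=6 reg=6
step 8: T1 LOAD ⇒ load; ctr=6 reg=6
step 9: T2 CAS ⇒ ok; ctr=7 reg=6
step 10: T1 CAS ⇒ retry; ctr=7 reg=6
step 11: T0 LOAD ⇒ load; ctr=7 reg=7
step 12: T2 LOAD ⇒ load; ctr=7 reg=7
step 13: T2 CAS ⇒ ok; ctr=8 reg=7
step 14: T0 CAS ⇒ retry; ctr=8 reg=7

counter = 8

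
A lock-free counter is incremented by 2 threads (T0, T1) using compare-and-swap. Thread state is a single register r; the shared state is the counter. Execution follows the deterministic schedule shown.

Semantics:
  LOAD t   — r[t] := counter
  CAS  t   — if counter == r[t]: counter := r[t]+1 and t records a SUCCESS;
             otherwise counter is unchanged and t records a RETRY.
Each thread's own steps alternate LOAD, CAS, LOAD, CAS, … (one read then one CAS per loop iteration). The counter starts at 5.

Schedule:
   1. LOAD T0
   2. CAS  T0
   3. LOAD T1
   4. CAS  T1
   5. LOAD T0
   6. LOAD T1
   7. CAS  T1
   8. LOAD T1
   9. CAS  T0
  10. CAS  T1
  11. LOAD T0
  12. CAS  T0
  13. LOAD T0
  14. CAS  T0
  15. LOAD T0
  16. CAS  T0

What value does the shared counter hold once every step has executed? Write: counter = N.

counter = 12

1. LOAD T0 → mem=5 r[T0]=5 [LOAD]
2. CAS T0 → mem=6 r[T0]=5 [OK]
3. LOAD T1 → mem=6 r[T1]=6 [LOAD]
4. CAS T1 → mem=7 r[T1]=6 [OK]
5. LOAD T0 → mem=7 r[T0]=7 [LOAD]
6. LOAD T1 → mem=7 r[T1]=7 [LOAD]
7. CAS T1 → mem=8 r[T1]=7 [OK]
8. LOAD T1 → mem=8 r[T1]=8 [LOAD]
9. CAS T0 → mem=8 r[T0]=7 [RETRY]
10. CAS T1 → mem=9 r[T1]=8 [OK]
11. LOAD T0 → mem=9 r[T0]=9 [LOAD]
12. CAS T0 → mem=10 r[T0]=9 [OK]
13. LOAD T0 → mem=10 r[T0]=10 [LOAD]
14. CAS T0 → mem=11 r[T0]=10 [OK]
15. LOAD T0 → mem=11 r[T0]=11 [LOAD]
16. CAS T0 → mem=12 r[T0]=11 [OK]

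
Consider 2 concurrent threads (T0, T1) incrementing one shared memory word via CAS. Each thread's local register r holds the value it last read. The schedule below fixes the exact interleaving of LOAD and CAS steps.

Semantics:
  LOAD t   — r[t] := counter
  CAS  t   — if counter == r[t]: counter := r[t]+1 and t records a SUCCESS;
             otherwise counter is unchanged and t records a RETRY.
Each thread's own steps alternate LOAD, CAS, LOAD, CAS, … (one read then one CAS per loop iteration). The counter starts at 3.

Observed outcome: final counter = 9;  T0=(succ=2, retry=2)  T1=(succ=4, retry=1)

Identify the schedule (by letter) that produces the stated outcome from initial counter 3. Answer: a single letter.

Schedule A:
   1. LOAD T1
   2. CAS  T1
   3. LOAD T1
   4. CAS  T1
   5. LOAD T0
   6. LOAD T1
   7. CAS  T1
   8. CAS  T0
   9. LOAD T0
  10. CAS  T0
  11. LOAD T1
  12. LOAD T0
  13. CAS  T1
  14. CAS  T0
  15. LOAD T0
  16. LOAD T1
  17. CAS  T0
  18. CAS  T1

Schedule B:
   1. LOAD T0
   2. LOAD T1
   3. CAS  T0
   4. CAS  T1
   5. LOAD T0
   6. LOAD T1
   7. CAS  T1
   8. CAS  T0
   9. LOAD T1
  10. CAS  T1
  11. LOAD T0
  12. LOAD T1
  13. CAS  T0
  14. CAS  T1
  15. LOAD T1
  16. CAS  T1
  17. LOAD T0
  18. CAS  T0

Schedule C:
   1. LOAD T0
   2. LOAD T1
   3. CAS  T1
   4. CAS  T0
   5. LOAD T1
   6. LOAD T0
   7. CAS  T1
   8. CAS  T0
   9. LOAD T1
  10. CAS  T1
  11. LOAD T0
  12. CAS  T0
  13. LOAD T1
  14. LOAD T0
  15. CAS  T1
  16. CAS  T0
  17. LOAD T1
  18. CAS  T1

Run A:
[1] T1.load  rd  (counter 3, T1.r 3)
[2] T1.cas  hit  (counter 4, T1.r 3)
[3] T1.load  rd  (counter 4, T1.r 4)
[4] T1.cas  hit  (counter 5, T1.r 4)
[5] T0.load  rd  (counter 5, T0.r 5)
[6] T1.load  rd  (counter 5, T1.r 5)
[7] T1.cas  hit  (counter 6, T1.r 5)
[8] T0.cas  miss  (counter 6, T0.r 5)
[9] T0.load  rd  (counter 6, T0.r 6)
[10] T0.cas  hit  (counter 7, T0.r 6)
[11] T1.load  rd  (counter 7, T1.r 7)
[12] T0.load  rd  (counter 7, T0.r 7)
[13] T1.cas  hit  (counter 8, T1.r 7)
[14] T0.cas  miss  (counter 8, T0.r 7)
[15] T0.load  rd  (counter 8, T0.r 8)
[16] T1.load  rd  (counter 8, T1.r 8)
[17] T0.cas  hit  (counter 9, T0.r 8)
[18] T1.cas  miss  (counter 9, T1.r 8)

A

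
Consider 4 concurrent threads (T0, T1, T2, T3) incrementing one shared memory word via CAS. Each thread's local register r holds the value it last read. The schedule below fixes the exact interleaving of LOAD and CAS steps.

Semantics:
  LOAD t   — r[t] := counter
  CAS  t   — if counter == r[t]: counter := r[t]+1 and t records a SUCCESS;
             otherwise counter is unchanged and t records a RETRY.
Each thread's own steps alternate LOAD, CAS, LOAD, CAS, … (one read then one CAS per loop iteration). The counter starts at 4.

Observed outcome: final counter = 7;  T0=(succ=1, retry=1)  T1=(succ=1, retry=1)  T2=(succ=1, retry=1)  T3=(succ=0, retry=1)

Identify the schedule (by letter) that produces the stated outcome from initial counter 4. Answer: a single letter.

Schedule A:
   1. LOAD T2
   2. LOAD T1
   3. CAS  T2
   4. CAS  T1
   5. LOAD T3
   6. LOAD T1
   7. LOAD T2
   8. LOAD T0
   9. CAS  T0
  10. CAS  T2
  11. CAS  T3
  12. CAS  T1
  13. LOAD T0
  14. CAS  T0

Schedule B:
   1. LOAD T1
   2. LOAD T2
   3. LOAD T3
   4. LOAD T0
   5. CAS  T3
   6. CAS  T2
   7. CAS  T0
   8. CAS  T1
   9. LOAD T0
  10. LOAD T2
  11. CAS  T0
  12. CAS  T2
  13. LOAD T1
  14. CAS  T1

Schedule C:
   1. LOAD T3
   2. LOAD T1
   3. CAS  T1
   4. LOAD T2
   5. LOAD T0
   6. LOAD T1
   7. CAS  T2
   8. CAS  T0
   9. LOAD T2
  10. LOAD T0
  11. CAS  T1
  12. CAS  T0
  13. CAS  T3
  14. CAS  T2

C

Run C:
step 1: T3 LOAD ⇒ load; ctr=4 reg=4
step 2: T1 LOAD ⇒ load; ctr=4 reg=4
step 3: T1 CAS ⇒ ok; ctr=5 reg=4
step 4: T2 LOAD ⇒ load; ctr=5 reg=5
step 5: T0 LOAD ⇒ load; ctr=5 reg=5
step 6: T1 LOAD ⇒ load; ctr=5 reg=5
step 7: T2 CAS ⇒ ok; ctr=6 reg=5
step 8: T0 CAS ⇒ retry; ctr=6 reg=5
step 9: T2 LOAD ⇒ load; ctr=6 reg=6
step 10: T0 LOAD ⇒ load; ctr=6 reg=6
step 11: T1 CAS ⇒ retry; ctr=6 reg=5
step 12: T0 CAS ⇒ ok; ctr=7 reg=6
step 13: T3 CAS ⇒ retry; ctr=7 reg=4
step 14: T2 CAS ⇒ retry; ctr=7 reg=6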